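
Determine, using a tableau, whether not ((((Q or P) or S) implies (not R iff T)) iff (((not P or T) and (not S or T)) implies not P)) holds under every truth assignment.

Not valid

Assume the negation and expand:
Initial set: {F not ((((Q or P) or S) implies (not R iff T)) iff (((not P or T) and (not S or T)) implies not P))}.
F not ((((Q or P) or S) implies (not R iff T)) iff (((not P or T) and (not S or T)) implies not P)): β-rule — branch into T (((Q or P) or S) implies (not R iff T)), T (((not P or T) and (not S or T)) implies not P)  //  F (((Q or P) or S) implies (not R iff T)), F (((not P or T) and (not S or T)) implies not P).
  branch 1 (add T (((Q or P) or S) implies (not R iff T)), T (((not P or T) and (not S or T)) implies not P)):
    T (((Q or P) or S) implies (not R iff T)): β-rule — branch into F ((Q or P) or S)  //  T (not R iff T).
      branch 1.1 (add F ((Q or P) or S)):
        F ((Q or P) or S): α-rule — add F (Q or P), F S.
        F (Q or P): α-rule — add F Q, F P.
        T (((not P or T) and (not S or T)) implies not P): β-rule — branch into F ((not P or T) and (not S or T))  //  T not P.
          branch 1.1.1 (add F ((not P or T) and (not S or T))):
            F ((not P or T) and (not S or T)): β-rule — branch into F (not P or T)  //  F (not S or T).
              branch 1.1.1.1 (add F (not P or T)):
                F (not P or T): α-rule — add F not P, F T.
                × closes — contains both P and not P.
              branch 1.1.1.2 (add F (not S or T)):
                F (not S or T): α-rule — add F not S, F T.
                × closes — contains both S and not S.
          branch 1.1.2 (add T not P):
            ○ open, literals {P=F, Q=F, S=F}.
      branch 1.2 (add T (not R iff T)):
        T (((not P or T) and (not S or T)) implies not P): β-rule — branch into F ((not P or T) and (not S or T))  //  T not P.
          branch 1.2.1 (add F ((not P or T) and (not S or T))):
            T (not R iff T): β-rule — branch into T not R, T T  //  F not R, F T.
              branch 1.2.1.1 (add T not R, T T):
                F ((not P or T) and (not S or T)): β-rule — branch into F (not P or T)  //  F (not S or T).
                  branch 1.2.1.1.1 (add F (not P or T)):
                    F (not P or T): α-rule — add F not P, F T.
                    × closes — contains both T and not T.
                  branch 1.2.1.1.2 (add F (not S or T)):
                    F (not S or T): α-rule — add F not S, F T.
                    × closes — contains both T and not T.
              branch 1.2.1.2 (add F not R, F T):
                F ((not P or T) and (not S or T)): β-rule — branch into F (not P or T)  //  F (not S or T).
                  branch 1.2.1.2.1 (add F (not P or T)):
                    F (not P or T): α-rule — add F not P, F T.
                    ○ open, literals {P=T, R=T, T=F}.
                  branch 1.2.1.2.2 (add F (not S or T)):
                    F (not S or T): α-rule — add F not S, F T.
                    ○ open, literals {R=T, S=T, T=F}.
          branch 1.2.2 (add T not P):
            T (not R iff T): β-rule — branch into T not R, T T  //  F not R, F T.
              branch 1.2.2.1 (add T not R, T T):
                ○ open, literals {P=F, R=F, T=T}.
              branch 1.2.2.2 (add F not R, F T):
                ○ open, literals {P=F, R=T, T=F}.
  branch 2 (add F (((Q or P) or S) implies (not R iff T)), F (((not P or T) and (not S or T)) implies not P)):
    F (((Q or P) or S) implies (not R iff T)): α-rule — add T ((Q or P) or S), F (not R iff T).
    F (((not P or T) and (not S or T)) implies not P): α-rule — add T ((not P or T) and (not S or T)), F not P.
    T ((not P or T) and (not S or T)): α-rule — add T (not P or T), T (not S or T).
    T ((Q or P) or S): β-rule — branch into T (Q or P)  //  T S.
      branch 2.1 (add T (Q or P)):
        F (not R iff T): β-rule — branch into T not R, F T  //  F not R, T T.
          branch 2.1.1 (add T not R, F T):
            T (not P or T): β-rule — branch into T not P  //  T T.
              branch 2.1.1.1 (add T not P):
                × closes — contains both P and not P.
              branch 2.1.1.2 (add T T):
                × closes — contains both T and not T.
          branch 2.1.2 (add F not R, T T):
            T (not P or T): β-rule — branch into T not P  //  T T.
              branch 2.1.2.1 (add T not P):
                × closes — contains both P and not P.
              branch 2.1.2.2 (add T T):
                T (not S or T): β-rule — branch into T not S  //  T T.
                  branch 2.1.2.2.1 (add T not S):
                    T (Q or P): β-rule — branch into T Q  //  T P.
                      branch 2.1.2.2.1.1 (add T Q):
                        ○ open, literals {P=T, Q=T, R=T, S=F, T=T}.
                      branch 2.1.2.2.1.2 (add T P):
                        ○ open, literals {P=T, R=T, S=F, T=T}.
                  branch 2.1.2.2.2 (add T T):
                    T (Q or P): β-rule — branch into T Q  //  T P.
                      branch 2.1.2.2.2.1 (add T Q):
                        ○ open, literals {P=T, Q=T, R=T, T=T}.
                      branch 2.1.2.2.2.2 (add T P):
                        ○ open, literals {P=T, R=T, T=T}.
      branch 2.2 (add T S):
        F (not R iff T): β-rule — branch into T not R, F T  //  F not R, T T.
          branch 2.2.1 (add T not R, F T):
            T (not P or T): β-rule — branch into T not P  //  T T.
              branch 2.2.1.1 (add T not P):
                × closes — contains both P and not P.
              branch 2.2.1.2 (add T T):
                × closes — contains both T and not T.
          branch 2.2.2 (add F not R, T T):
            T (not P or T): β-rule — branch into T not P  //  T T.
              branch 2.2.2.1 (add T not P):
                × closes — contains both P and not P.
              branch 2.2.2.2 (add T T):
                T (not S or T): β-rule — branch into T not S  //  T T.
                  branch 2.2.2.2.1 (add T not S):
                    × closes — contains both S and not S.
                  branch 2.2.2.2.2 (add T T):
                    ○ open, literals {P=T, R=T, S=T, T=T}.
11 branches closed, 10 open.
An open branch gives a countermodel: P=F, Q=F, S=F (unmentioned atoms arbitrary); under it the original formula is false.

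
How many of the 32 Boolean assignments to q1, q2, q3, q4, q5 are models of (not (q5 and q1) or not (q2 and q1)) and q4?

Initial set: {((not (q5 and q1) or not (q2 and q1)) and q4)}.
((not (q5 and q1) or not (q2 and q1)) and q4): α-rule — add (not (q5 and q1) or not (q2 and q1)), q4.
(not (q5 and q1) or not (q2 and q1)): β-rule — branch into not (q5 and q1)  //  not (q2 and q1).
  branch 1 (add not (q5 and q1)):
    not (q5 and q1): β-rule — branch into not q5  //  not q1.
      branch 1.1 (add not q5):
        ○ open, literals {q4=T, q5=F}.
      branch 1.2 (add not q1):
        ○ open, literals {q1=F, q4=T}.
  branch 2 (add not (q2 and q1)):
    not (q2 and q1): β-rule — branch into not q2  //  not q1.
      branch 2.1 (add not q2):
        ○ open, literals {q2=F, q4=T}.
      branch 2.2 (add not q1):
        ○ open, literals {q1=F, q4=T}.
0 branches closed, 4 open.
Each open branch fixes some atoms; the unmentioned ones are free. Counting distinct full assignments: branch {q4=T, q5=F} (q1, q2, q3) contributes 8 new; branch {q1=F, q4=T} (q2, q3, q5) contributes 4 new; branch {q2=F, q4=T} (q1, q3, q5) contributes 2 new; branch {q1=F, q4=T} (q2, q3, q5) contributes 0 new. Total: 14.

14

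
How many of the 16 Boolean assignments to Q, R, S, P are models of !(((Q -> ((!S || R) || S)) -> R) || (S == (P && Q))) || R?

12

Initial set: {(!(((Q -> ((!S || R) || S)) -> R) || (S == (P && Q))) || R)}.
(!(((Q -> ((!S || R) || S)) -> R) || (S == (P && Q))) || R): β-rule — branch into !(((Q -> ((!S || R) || S)) -> R) || (S == (P && Q)))  //  R.
  branch 1 (add !(((Q -> ((!S || R) || S)) -> R) || (S == (P && Q)))):
    !(((Q -> ((!S || R) || S)) -> R) || (S == (P && Q))): α-rule — add !((Q -> ((!S || R) || S)) -> R), !(S == (P && Q)).
    !((Q -> ((!S || R) || S)) -> R): α-rule — add (Q -> ((!S || R) || S)), !R.
    !(S == (P && Q)): β-rule — branch into S, !(P && Q)  //  !S, (P && Q).
      branch 1.1 (add S, !(P && Q)):
        (Q -> ((!S || R) || S)): β-rule — branch into !Q  //  ((!S || R) || S).
          branch 1.1.1 (add !Q):
            !(P && Q): β-rule — branch into !P  //  !Q.
              branch 1.1.1.1 (add !P):
                ○ open, literals {P=F, Q=F, R=F, S=T}.
              branch 1.1.1.2 (add !Q):
                ○ open, literals {Q=F, R=F, S=T}.
          branch 1.1.2 (add ((!S || R) || S)):
            !(P && Q): β-rule — branch into !P  //  !Q.
              branch 1.1.2.1 (add !P):
                ((!S || R) || S): β-rule — branch into (!S || R)  //  S.
                  branch 1.1.2.1.1 (add (!S || R)):
                    (!S || R): β-rule — branch into !S  //  R.
                      branch 1.1.2.1.1.1 (add !S):
                        × closes — contains both S and !S.
                      branch 1.1.2.1.1.2 (add R):
                        × closes — contains both R and !R.
                  branch 1.1.2.1.2 (add S):
                    ○ open, literals {P=F, R=F, S=T}.
              branch 1.1.2.2 (add !Q):
                ((!S || R) || S): β-rule — branch into (!S || R)  //  S.
                  branch 1.1.2.2.1 (add (!S || R)):
                    (!S || R): β-rule — branch into !S  //  R.
                      branch 1.1.2.2.1.1 (add !S):
                        × closes — contains both S and !S.
                      branch 1.1.2.2.1.2 (add R):
                        × closes — contains both R and !R.
                  branch 1.1.2.2.2 (add S):
                    ○ open, literals {Q=F, R=F, S=T}.
      branch 1.2 (add !S, (P && Q)):
        (P && Q): α-rule — add P, Q.
        (Q -> ((!S || R) || S)): β-rule — branch into !Q  //  ((!S || R) || S).
          branch 1.2.1 (add !Q):
            × closes — contains both Q and !Q.
          branch 1.2.2 (add ((!S || R) || S)):
            ((!S || R) || S): β-rule — branch into (!S || R)  //  S.
              branch 1.2.2.1 (add (!S || R)):
                (!S || R): β-rule — branch into !S  //  R.
                  branch 1.2.2.1.1 (add !S):
                    ○ open, literals {P=T, Q=T, R=F, S=F}.
                  branch 1.2.2.1.2 (add R):
                    × closes — contains both R and !R.
              branch 1.2.2.2 (add S):
                × closes — contains both S and !S.
  branch 2 (add R):
    ○ open, literals {R=T}.
7 branches closed, 6 open.
Each open branch fixes some atoms; the unmentioned ones are free. Counting distinct full assignments: branch {P=F, Q=F, R=F, S=T} (none free) contributes 1 new; branch {Q=F, R=F, S=T} (P) contributes 1 new; branch {P=F, R=F, S=T} (Q) contributes 1 new; branch {Q=F, R=F, S=T} (P) contributes 0 new; branch {P=T, Q=T, R=F, S=F} (none free) contributes 1 new; branch {R=T} (Q, S, P) contributes 8 new. Total: 12.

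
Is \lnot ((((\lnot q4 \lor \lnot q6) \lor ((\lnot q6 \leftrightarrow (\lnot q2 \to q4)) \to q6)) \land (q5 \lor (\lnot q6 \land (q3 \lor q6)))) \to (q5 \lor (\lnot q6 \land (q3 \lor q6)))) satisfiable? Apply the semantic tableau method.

Initial set: {\lnot ((((\lnot q4 \lor \lnot q6) \lor ((\lnot q6 \leftrightarrow (\lnot q2 \to q4)) \to q6)) \land (q5 \lor (\lnot q6 \land (q3 \lor q6)))) \to (q5 \lor (\lnot q6 \land (q3 \lor q6))))}.
\lnot ((((\lnot q4 \lor \lnot q6) \lor ((\lnot q6 \leftrightarrow (\lnot q2 \to q4)) \to q6)) \land (q5 \lor (\lnot q6 \land (q3 \lor q6)))) \to (q5 \lor (\lnot q6 \land (q3 \lor q6)))): α-rule — add (((\lnot q4 \lor \lnot q6) \lor ((\lnot q6 \leftrightarrow (\lnot q2 \to q4)) \to q6)) \land (q5 \lor (\lnot q6 \land (q3 \lor q6)))), \lnot (q5 \lor (\lnot q6 \land (q3 \lor q6))).
(((\lnot q4 \lor \lnot q6) \lor ((\lnot q6 \leftrightarrow (\lnot q2 \to q4)) \to q6)) \land (q5 \lor (\lnot q6 \land (q3 \lor q6)))): α-rule — add ((\lnot q4 \lor \lnot q6) \lor ((\lnot q6 \leftrightarrow (\lnot q2 \to q4)) \to q6)), (q5 \lor (\lnot q6 \land (q3 \lor q6))).
\lnot (q5 \lor (\lnot q6 \land (q3 \lor q6))): α-rule — add \lnot q5, \lnot (\lnot q6 \land (q3 \lor q6)).
((\lnot q4 \lor \lnot q6) \lor ((\lnot q6 \leftrightarrow (\lnot q2 \to q4)) \to q6)): β-rule — branch into (\lnot q4 \lor \lnot q6)  //  ((\lnot q6 \leftrightarrow (\lnot q2 \to q4)) \to q6).
  branch 1 (add (\lnot q4 \lor \lnot q6)):
    (q5 \lor (\lnot q6 \land (q3 \lor q6))): β-rule — branch into q5  //  (\lnot q6 \land (q3 \lor q6)).
      branch 1.1 (add q5):
        × closes — contains both q5 and \lnot q5.
      branch 1.2 (add (\lnot q6 \land (q3 \lor q6))):
        (\lnot q6 \land (q3 \lor q6)): α-rule — add \lnot q6, (q3 \lor q6).
        \lnot (\lnot q6 \land (q3 \lor q6)): β-rule — branch into \lnot \lnot q6  //  \lnot (q3 \lor q6).
          branch 1.2.1 (add \lnot \lnot q6):
            × closes — contains both q6 and \lnot q6.
          branch 1.2.2 (add \lnot (q3 \lor q6)):
            \lnot (q3 \lor q6): α-rule — add \lnot q3, \lnot q6.
            (\lnot q4 \lor \lnot q6): β-rule — branch into \lnot q4  //  \lnot q6.
              branch 1.2.2.1 (add \lnot q4):
                (q3 \lor q6): β-rule — branch into q3  //  q6.
                  branch 1.2.2.1.1 (add q3):
                    × closes — contains both q3 and \lnot q3.
                  branch 1.2.2.1.2 (add q6):
                    × closes — contains both q6 and \lnot q6.
              branch 1.2.2.2 (add \lnot q6):
                (q3 \lor q6): β-rule — branch into q3  //  q6.
                  branch 1.2.2.2.1 (add q3):
                    × closes — contains both q3 and \lnot q3.
                  branch 1.2.2.2.2 (add q6):
                    × closes — contains both q6 and \lnot q6.
  branch 2 (add ((\lnot q6 \leftrightarrow (\lnot q2 \to q4)) \to q6)):
    (q5 \lor (\lnot q6 \land (q3 \lor q6))): β-rule — branch into q5  //  (\lnot q6 \land (q3 \lor q6)).
      branch 2.1 (add q5):
        × closes — contains both q5 and \lnot q5.
      branch 2.2 (add (\lnot q6 \land (q3 \lor q6))):
        (\lnot q6 \land (q3 \lor q6)): α-rule — add \lnot q6, (q3 \lor q6).
        \lnot (\lnot q6 \land (q3 \lor q6)): β-rule — branch into \lnot \lnot q6  //  \lnot (q3 \lor q6).
          branch 2.2.1 (add \lnot \lnot q6):
            × closes — contains both q6 and \lnot q6.
          branch 2.2.2 (add \lnot (q3 \lor q6)):
            \lnot (q3 \lor q6): α-rule — add \lnot q3, \lnot q6.
            ((\lnot q6 \leftrightarrow (\lnot q2 \to q4)) \to q6): β-rule — branch into \lnot (\lnot q6 \leftrightarrow (\lnot q2 \to q4))  //  q6.
              branch 2.2.2.1 (add \lnot (\lnot q6 \leftrightarrow (\lnot q2 \to q4))):
                (q3 \lor q6): β-rule — branch into q3  //  q6.
                  branch 2.2.2.1.1 (add q3):
                    × closes — contains both q3 and \lnot q3.
                  branch 2.2.2.1.2 (add q6):
                    × closes — contains both q6 and \lnot q6.
              branch 2.2.2.2 (add q6):
                × closes — contains both q6 and \lnot q6.
All 11 branches close.
Every branch closed; the formula is unsatisfiable.

Unsatisfiable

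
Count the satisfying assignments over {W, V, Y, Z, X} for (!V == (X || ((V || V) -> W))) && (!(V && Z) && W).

Initial set: {((!V == (X || ((V || V) -> W))) && (!(V && Z) && W))}.
((!V == (X || ((V || V) -> W))) && (!(V && Z) && W)): α-rule — add (!V == (X || ((V || V) -> W))), (!(V && Z) && W).
(!(V && Z) && W): α-rule — add !(V && Z), W.
(!V == (X || ((V || V) -> W))): β-rule — branch into !V, (X || ((V || V) -> W))  //  !!V, !(X || ((V || V) -> W)).
  branch 1 (add !V, (X || ((V || V) -> W))):
    !(V && Z): β-rule — branch into !V  //  !Z.
      branch 1.1 (add !V):
        (X || ((V || V) -> W)): β-rule — branch into X  //  ((V || V) -> W).
          branch 1.1.1 (add X):
            ○ open, literals {V=F, W=T, X=T}.
          branch 1.1.2 (add ((V || V) -> W)):
            ((V || V) -> W): β-rule — branch into !(V || V)  //  W.
              branch 1.1.2.1 (add !(V || V)):
                !(V || V): α-rule — add !V, !V.
                ○ open, literals {V=F, W=T}.
              branch 1.1.2.2 (add W):
                ○ open, literals {V=F, W=T}.
      branch 1.2 (add !Z):
        (X || ((V || V) -> W)): β-rule — branch into X  //  ((V || V) -> W).
          branch 1.2.1 (add X):
            ○ open, literals {V=F, W=T, X=T, Z=F}.
          branch 1.2.2 (add ((V || V) -> W)):
            ((V || V) -> W): β-rule — branch into !(V || V)  //  W.
              branch 1.2.2.1 (add !(V || V)):
                !(V || V): α-rule — add !V, !V.
                ○ open, literals {V=F, W=T, Z=F}.
              branch 1.2.2.2 (add W):
                ○ open, literals {V=F, W=T, Z=F}.
  branch 2 (add !!V, !(X || ((V || V) -> W))):
    !(X || ((V || V) -> W)): α-rule — add !X, !((V || V) -> W).
    !((V || V) -> W): α-rule — add (V || V), !W.
    × closes — contains both W and !W.
1 branch closed, 6 open.
Each open branch fixes some atoms; the unmentioned ones are free. Counting distinct full assignments: branch {V=F, W=T, X=T} (Y, Z) contributes 4 new; branch {V=F, W=T} (Y, Z, X) contributes 4 new; branch {V=F, W=T} (Y, Z, X) contributes 0 new; branch {V=F, W=T, X=T, Z=F} (Y) contributes 0 new; branch {V=F, W=T, Z=F} (Y, X) contributes 0 new; branch {V=F, W=T, Z=F} (Y, X) contributes 0 new. Total: 8.

8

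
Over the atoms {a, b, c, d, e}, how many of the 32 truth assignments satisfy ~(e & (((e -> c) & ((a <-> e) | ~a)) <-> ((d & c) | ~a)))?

Initial set: {T ~(e & (((e -> c) & ((a <-> e) | ~a)) <-> ((d & c) | ~a)))}.
T ~(e & (((e -> c) & ((a <-> e) | ~a)) <-> ((d & c) | ~a))): β-rule — branch into F e  //  F (((e -> c) & ((a <-> e) | ~a)) <-> ((d & c) | ~a)).
  branch 1 (add F e):
    ○ open, literals {e=F}.
  branch 2 (add F (((e -> c) & ((a <-> e) | ~a)) <-> ((d & c) | ~a))):
    F (((e -> c) & ((a <-> e) | ~a)) <-> ((d & c) | ~a)): β-rule — branch into T ((e -> c) & ((a <-> e) | ~a)), F ((d & c) | ~a)  //  F ((e -> c) & ((a <-> e) | ~a)), T ((d & c) | ~a).
      branch 2.1 (add T ((e -> c) & ((a <-> e) | ~a)), F ((d & c) | ~a)):
        T ((e -> c) & ((a <-> e) | ~a)): α-rule — add T (e -> c), T ((a <-> e) | ~a).
        F ((d & c) | ~a): α-rule — add F (d & c), F ~a.
        T (e -> c): β-rule — branch into F e  //  T c.
          branch 2.1.1 (add F e):
            T ((a <-> e) | ~a): β-rule — branch into T (a <-> e)  //  T ~a.
              branch 2.1.1.1 (add T (a <-> e)):
                F (d & c): β-rule — branch into F d  //  F c.
                  branch 2.1.1.1.1 (add F d):
                    T (a <-> e): β-rule — branch into T a, T e  //  F a, F e.
                      branch 2.1.1.1.1.1 (add T a, T e):
                        × closes — contains both e and ~e.
                      branch 2.1.1.1.1.2 (add F a, F e):
                        × closes — contains both a and ~a.
                  branch 2.1.1.1.2 (add F c):
                    T (a <-> e): β-rule — branch into T a, T e  //  F a, F e.
                      branch 2.1.1.1.2.1 (add T a, T e):
                        × closes — contains both e and ~e.
                      branch 2.1.1.1.2.2 (add F a, F e):
                        × closes — contains both a and ~a.
              branch 2.1.1.2 (add T ~a):
                × closes — contains both a and ~a.
          branch 2.1.2 (add T c):
            T ((a <-> e) | ~a): β-rule — branch into T (a <-> e)  //  T ~a.
              branch 2.1.2.1 (add T (a <-> e)):
                F (d & c): β-rule — branch into F d  //  F c.
                  branch 2.1.2.1.1 (add F d):
                    T (a <-> e): β-rule — branch into T a, T e  //  F a, F e.
                      branch 2.1.2.1.1.1 (add T a, T e):
                        ○ open, literals {a=T, c=T, d=F, e=T}.
                      branch 2.1.2.1.1.2 (add F a, F e):
                        × closes — contains both a and ~a.
                  branch 2.1.2.1.2 (add F c):
                    × closes — contains both c and ~c.
              branch 2.1.2.2 (add T ~a):
                × closes — contains both a and ~a.
      branch 2.2 (add F ((e -> c) & ((a <-> e) | ~a)), T ((d & c) | ~a)):
        F ((e -> c) & ((a <-> e) | ~a)): β-rule — branch into F (e -> c)  //  F ((a <-> e) | ~a).
          branch 2.2.1 (add F (e -> c)):
            F (e -> c): α-rule — add T e, F c.
            T ((d & c) | ~a): β-rule — branch into T (d & c)  //  T ~a.
              branch 2.2.1.1 (add T (d & c)):
                T (d & c): α-rule — add T d, T c.
                × closes — contains both c and ~c.
              branch 2.2.1.2 (add T ~a):
                ○ open, literals {a=F, c=F, e=T}.
          branch 2.2.2 (add F ((a <-> e) | ~a)):
            F ((a <-> e) | ~a): α-rule — add F (a <-> e), F ~a.
            T ((d & c) | ~a): β-rule — branch into T (d & c)  //  T ~a.
              branch 2.2.2.1 (add T (d & c)):
                T (d & c): α-rule — add T d, T c.
                F (a <-> e): β-rule — branch into T a, F e  //  F a, T e.
                  branch 2.2.2.1.1 (add T a, F e):
                    ○ open, literals {a=T, c=T, d=T, e=F}.
                  branch 2.2.2.1.2 (add F a, T e):
                    × closes — contains both a and ~a.
              branch 2.2.2.2 (add T ~a):
                × closes — contains both a and ~a.
11 branches closed, 4 open.
Each open branch fixes some atoms; the unmentioned ones are free. Counting distinct full assignments: branch {e=F} (a, b, c, d) contributes 16 new; branch {a=T, c=T, d=F, e=T} (b) contributes 2 new; branch {a=F, c=F, e=T} (b, d) contributes 4 new; branch {a=T, c=T, d=T, e=F} (b) contributes 0 new. Total: 22.

22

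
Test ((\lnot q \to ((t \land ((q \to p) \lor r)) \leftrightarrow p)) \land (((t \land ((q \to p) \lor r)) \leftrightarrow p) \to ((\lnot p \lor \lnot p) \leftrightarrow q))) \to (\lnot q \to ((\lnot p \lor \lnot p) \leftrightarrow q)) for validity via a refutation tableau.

Assume the negation and expand:
Initial set: {\lnot (((\lnot q \to ((t \land ((q \to p) \lor r)) \leftrightarrow p)) \land (((t \land ((q \to p) \lor r)) \leftrightarrow p) \to ((\lnot p \lor \lnot p) \leftrightarrow q))) \to (\lnot q \to ((\lnot p \lor \lnot p) \leftrightarrow q)))}.
\lnot (((\lnot q \to ((t \land ((q \to p) \lor r)) \leftrightarrow p)) \land (((t \land ((q \to p) \lor r)) \leftrightarrow p) \to ((\lnot p \lor \lnot p) \leftrightarrow q))) \to (\lnot q \to ((\lnot p \lor \lnot p) \leftrightarrow q))): α-rule — add ((\lnot q \to ((t \land ((q \to p) \lor r)) \leftrightarrow p)) \land (((t \land ((q \to p) \lor r)) \leftrightarrow p) \to ((\lnot p \lor \lnot p) \leftrightarrow q))), \lnot (\lnot q \to ((\lnot p \lor \lnot p) \leftrightarrow q)).
((\lnot q \to ((t \land ((q \to p) \lor r)) \leftrightarrow p)) \land (((t \land ((q \to p) \lor r)) \leftrightarrow p) \to ((\lnot p \lor \lnot p) \leftrightarrow q))): α-rule — add (\lnot q \to ((t \land ((q \to p) \lor r)) \leftrightarrow p)), (((t \land ((q \to p) \lor r)) \leftrightarrow p) \to ((\lnot p \lor \lnot p) \leftrightarrow q)).
\lnot (\lnot q \to ((\lnot p \lor \lnot p) \leftrightarrow q)): α-rule — add \lnot q, \lnot ((\lnot p \lor \lnot p) \leftrightarrow q).
(\lnot q \to ((t \land ((q \to p) \lor r)) \leftrightarrow p)): β-rule — branch into \lnot \lnot q  //  ((t \land ((q \to p) \lor r)) \leftrightarrow p).
  branch 1 (add \lnot \lnot q):
    × closes — contains both q and \lnot q.
  branch 2 (add ((t \land ((q \to p) \lor r)) \leftrightarrow p)):
    (((t \land ((q \to p) \lor r)) \leftrightarrow p) \to ((\lnot p \lor \lnot p) \leftrightarrow q)): β-rule — branch into \lnot ((t \land ((q \to p) \lor r)) \leftrightarrow p)  //  ((\lnot p \lor \lnot p) \leftrightarrow q).
      branch 2.1 (add \lnot ((t \land ((q \to p) \lor r)) \leftrightarrow p)):
        \lnot ((\lnot p \lor \lnot p) \leftrightarrow q): β-rule — branch into (\lnot p \lor \lnot p), \lnot q  //  \lnot (\lnot p \lor \lnot p), q.
          branch 2.1.1 (add (\lnot p \lor \lnot p), \lnot q):
            ((t \land ((q \to p) \lor r)) \leftrightarrow p): β-rule — branch into (t \land ((q \to p) \lor r)), p  //  \lnot (t \land ((q \to p) \lor r)), \lnot p.
              branch 2.1.1.1 (add (t \land ((q \to p) \lor r)), p):
                (t \land ((q \to p) \lor r)): α-rule — add t, ((q \to p) \lor r).
                \lnot ((t \land ((q \to p) \lor r)) \leftrightarrow p): β-rule — branch into (t \land ((q \to p) \lor r)), \lnot p  //  \lnot (t \land ((q \to p) \lor r)), p.
                  branch 2.1.1.1.1 (add (t \land ((q \to p) \lor r)), \lnot p):
                    × closes — contains both p and \lnot p.
                  branch 2.1.1.1.2 (add \lnot (t \land ((q \to p) \lor r)), p):
                    (\lnot p \lor \lnot p): β-rule — branch into \lnot p  //  \lnot p.
                      branch 2.1.1.1.2.1 (add \lnot p):
                        × closes — contains both p and \lnot p.
                      branch 2.1.1.1.2.2 (add \lnot p):
                        × closes — contains both p and \lnot p.
              branch 2.1.1.2 (add \lnot (t \land ((q \to p) \lor r)), \lnot p):
                \lnot ((t \land ((q \to p) \lor r)) \leftrightarrow p): β-rule — branch into (t \land ((q \to p) \lor r)), \lnot p  //  \lnot (t \land ((q \to p) \lor r)), p.
                  branch 2.1.1.2.1 (add (t \land ((q \to p) \lor r)), \lnot p):
                    (t \land ((q \to p) \lor r)): α-rule — add t, ((q \to p) \lor r).
                    (\lnot p \lor \lnot p): β-rule — branch into \lnot p  //  \lnot p.
                      branch 2.1.1.2.1.1 (add \lnot p):
                        \lnot (t \land ((q \to p) \lor r)): β-rule — branch into \lnot t  //  \lnot ((q \to p) \lor r).
                          branch 2.1.1.2.1.1.1 (add \lnot t):
                            × closes — contains both t and \lnot t.
                          branch 2.1.1.2.1.1.2 (add \lnot ((q \to p) \lor r)):
                            \lnot ((q \to p) \lor r): α-rule — add \lnot (q \to p), \lnot r.
                            \lnot (q \to p): α-rule — add q, \lnot p.
                            × closes — contains both q and \lnot q.
                      branch 2.1.1.2.1.2 (add \lnot p):
                        \lnot (t \land ((q \to p) \lor r)): β-rule — branch into \lnot t  //  \lnot ((q \to p) \lor r).
                          branch 2.1.1.2.1.2.1 (add \lnot t):
                            × closes — contains both t and \lnot t.
                          branch 2.1.1.2.1.2.2 (add \lnot ((q \to p) \lor r)):
                            \lnot ((q \to p) \lor r): α-rule — add \lnot (q \to p), \lnot r.
                            \lnot (q \to p): α-rule — add q, \lnot p.
                            × closes — contains both q and \lnot q.
                  branch 2.1.1.2.2 (add \lnot (t \land ((q \to p) \lor r)), p):
                    × closes — contains both p and \lnot p.
          branch 2.1.2 (add \lnot (\lnot p \lor \lnot p), q):
            × closes — contains both q and \lnot q.
      branch 2.2 (add ((\lnot p \lor \lnot p) \leftrightarrow q)):
        \lnot ((\lnot p \lor \lnot p) \leftrightarrow q): β-rule — branch into (\lnot p \lor \lnot p), \lnot q  //  \lnot (\lnot p \lor \lnot p), q.
          branch 2.2.1 (add (\lnot p \lor \lnot p), \lnot q):
            ((t \land ((q \to p) \lor r)) \leftrightarrow p): β-rule — branch into (t \land ((q \to p) \lor r)), p  //  \lnot (t \land ((q \to p) \lor r)), \lnot p.
              branch 2.2.1.1 (add (t \land ((q \to p) \lor r)), p):
                (t \land ((q \to p) \lor r)): α-rule — add t, ((q \to p) \lor r).
                ((\lnot p \lor \lnot p) \leftrightarrow q): β-rule — branch into (\lnot p \lor \lnot p), q  //  \lnot (\lnot p \lor \lnot p), \lnot q.
                  branch 2.2.1.1.1 (add (\lnot p \lor \lnot p), q):
                    × closes — contains both q and \lnot q.
                  branch 2.2.1.1.2 (add \lnot (\lnot p \lor \lnot p), \lnot q):
                    \lnot (\lnot p \lor \lnot p): α-rule — add \lnot \lnot p, \lnot \lnot p.
                    (\lnot p \lor \lnot p): β-rule — branch into \lnot p  //  \lnot p.
                      branch 2.2.1.1.2.1 (add \lnot p):
                        × closes — contains both p and \lnot p.
                      branch 2.2.1.1.2.2 (add \lnot p):
                        × closes — contains both p and \lnot p.
              branch 2.2.1.2 (add \lnot (t \land ((q \to p) \lor r)), \lnot p):
                ((\lnot p \lor \lnot p) \leftrightarrow q): β-rule — branch into (\lnot p \lor \lnot p), q  //  \lnot (\lnot p \lor \lnot p), \lnot q.
                  branch 2.2.1.2.1 (add (\lnot p \lor \lnot p), q):
                    × closes — contains both q and \lnot q.
                  branch 2.2.1.2.2 (add \lnot (\lnot p \lor \lnot p), \lnot q):
                    \lnot (\lnot p \lor \lnot p): α-rule — add \lnot \lnot p, \lnot \lnot p.
                    × closes — contains both p and \lnot p.
          branch 2.2.2 (add \lnot (\lnot p \lor \lnot p), q):
            × closes — contains both q and \lnot q.
All 16 branches close.
Every branch closed, so the negation is unsatisfiable and the formula is valid.

Valid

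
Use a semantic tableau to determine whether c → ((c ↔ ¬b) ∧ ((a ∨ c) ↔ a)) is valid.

Not valid

Assume the negation and expand:
Initial set: {F (c → ((c ↔ ¬b) ∧ ((a ∨ c) ↔ a)))}.
F (c → ((c ↔ ¬b) ∧ ((a ∨ c) ↔ a))): α-rule — add T c, F ((c ↔ ¬b) ∧ ((a ∨ c) ↔ a)).
F ((c ↔ ¬b) ∧ ((a ∨ c) ↔ a)): β-rule — branch into F (c ↔ ¬b)  //  F ((a ∨ c) ↔ a).
  branch 1 (add F (c ↔ ¬b)):
    F (c ↔ ¬b): β-rule — branch into T c, F ¬b  //  F c, T ¬b.
      branch 1.1 (add T c, F ¬b):
        ○ open, literals {b=true, c=true}.
      branch 1.2 (add F c, T ¬b):
        × closes — contains both c and ¬c.
  branch 2 (add F ((a ∨ c) ↔ a)):
    F ((a ∨ c) ↔ a): β-rule — branch into T (a ∨ c), F a  //  F (a ∨ c), T a.
      branch 2.1 (add T (a ∨ c), F a):
        T (a ∨ c): β-rule — branch into T a  //  T c.
          branch 2.1.1 (add T a):
            × closes — contains both a and ¬a.
          branch 2.1.2 (add T c):
            ○ open, literals {a=false, c=true}.
      branch 2.2 (add F (a ∨ c), T a):
        F (a ∨ c): α-rule — add F a, F c.
        × closes — contains both a and ¬a.
3 branches closed, 2 open.
An open branch gives a countermodel: b=true, c=true (unmentioned atoms arbitrary); under it the original formula is false.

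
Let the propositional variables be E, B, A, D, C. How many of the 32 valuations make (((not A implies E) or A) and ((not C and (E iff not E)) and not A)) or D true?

16

Initial set: {T ((((not A implies E) or A) and ((not C and (E iff not E)) and not A)) or D)}.
T ((((not A implies E) or A) and ((not C and (E iff not E)) and not A)) or D): β-rule — branch into T (((not A implies E) or A) and ((not C and (E iff not E)) and not A))  //  T D.
  branch 1 (add T (((not A implies E) or A) and ((not C and (E iff not E)) and not A))):
    T (((not A implies E) or A) and ((not C and (E iff not E)) and not A)): α-rule — add T ((not A implies E) or A), T ((not C and (E iff not E)) and not A).
    T ((not C and (E iff not E)) and not A): α-rule — add T (not C and (E iff not E)), T not A.
    T (not C and (E iff not E)): α-rule — add T not C, T (E iff not E).
    T ((not A implies E) or A): β-rule — branch into T (not A implies E)  //  T A.
      branch 1.1 (add T (not A implies E)):
        T (E iff not E): β-rule — branch into T E, T not E  //  F E, F not E.
          branch 1.1.1 (add T E, T not E):
            × closes — contains both E and not E.
          branch 1.1.2 (add F E, F not E):
            × closes — contains both E and not E.
      branch 1.2 (add T A):
        × closes — contains both A and not A.
  branch 2 (add T D):
    ○ open, literals {D=T}.
3 branches closed, 1 open.
Each open branch fixes some atoms; the unmentioned ones are free. Counting distinct full assignments: branch {D=T} (E, B, A, C) contributes 16 new. Total: 16.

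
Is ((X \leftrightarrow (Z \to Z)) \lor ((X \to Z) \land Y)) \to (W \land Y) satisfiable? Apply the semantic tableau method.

Satisfiable

Initial set: {(((X \leftrightarrow (Z \to Z)) \lor ((X \to Z) \land Y)) \to (W \land Y))}.
(((X \leftrightarrow (Z \to Z)) \lor ((X \to Z) \land Y)) \to (W \land Y)): β-rule — branch into \lnot ((X \leftrightarrow (Z \to Z)) \lor ((X \to Z) \land Y))  //  (W \land Y).
  branch 1 (add \lnot ((X \leftrightarrow (Z \to Z)) \lor ((X \to Z) \land Y))):
    \lnot ((X \leftrightarrow (Z \to Z)) \lor ((X \to Z) \land Y)): α-rule — add \lnot (X \leftrightarrow (Z \to Z)), \lnot ((X \to Z) \land Y).
    \lnot (X \leftrightarrow (Z \to Z)): β-rule — branch into X, \lnot (Z \to Z)  //  \lnot X, (Z \to Z).
      branch 1.1 (add X, \lnot (Z \to Z)):
        \lnot (Z \to Z): α-rule — add Z, \lnot Z.
        × closes — contains both Z and \lnot Z.
      branch 1.2 (add \lnot X, (Z \to Z)):
        \lnot ((X \to Z) \land Y): β-rule — branch into \lnot (X \to Z)  //  \lnot Y.
          branch 1.2.1 (add \lnot (X \to Z)):
            \lnot (X \to Z): α-rule — add X, \lnot Z.
            × closes — contains both X and \lnot X.
          branch 1.2.2 (add \lnot Y):
            (Z \to Z): β-rule — branch into \lnot Z  //  Z.
              branch 1.2.2.1 (add \lnot Z):
                ○ open, literals {X=F, Y=F, Z=F}.
              branch 1.2.2.2 (add Z):
                ○ open, literals {X=F, Y=F, Z=T}.
  branch 2 (add (W \land Y)):
    (W \land Y): α-rule — add W, Y.
    ○ open, literals {W=T, Y=T}.
2 branches closed, 3 open.
An open branch gives a satisfying assignment: X=F, Y=F, Z=F.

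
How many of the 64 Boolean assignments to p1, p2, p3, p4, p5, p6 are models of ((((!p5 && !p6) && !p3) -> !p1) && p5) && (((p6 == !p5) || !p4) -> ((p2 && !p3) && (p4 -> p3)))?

Initial set: {(((((!p5 && !p6) && !p3) -> !p1) && p5) && (((p6 == !p5) || !p4) -> ((p2 && !p3) && (p4 -> p3))))}.
(((((!p5 && !p6) && !p3) -> !p1) && p5) && (((p6 == !p5) || !p4) -> ((p2 && !p3) && (p4 -> p3)))): α-rule — add ((((!p5 && !p6) && !p3) -> !p1) && p5), (((p6 == !p5) || !p4) -> ((p2 && !p3) && (p4 -> p3))).
((((!p5 && !p6) && !p3) -> !p1) && p5): α-rule — add (((!p5 && !p6) && !p3) -> !p1), p5.
(((p6 == !p5) || !p4) -> ((p2 && !p3) && (p4 -> p3))): β-rule — branch into !((p6 == !p5) || !p4)  //  ((p2 && !p3) && (p4 -> p3)).
  branch 1 (add !((p6 == !p5) || !p4)):
    !((p6 == !p5) || !p4): α-rule — add !(p6 == !p5), !!p4.
    (((!p5 && !p6) && !p3) -> !p1): β-rule — branch into !((!p5 && !p6) && !p3)  //  !p1.
      branch 1.1 (add !((!p5 && !p6) && !p3)):
        !(p6 == !p5): β-rule — branch into p6, !!p5  //  !p6, !p5.
          branch 1.1.1 (add p6, !!p5):
            !((!p5 && !p6) && !p3): β-rule — branch into !(!p5 && !p6)  //  !!p3.
              branch 1.1.1.1 (add !(!p5 && !p6)):
                !(!p5 && !p6): β-rule — branch into !!p5  //  !!p6.
                  branch 1.1.1.1.1 (add !!p5):
                    ○ open, literals {p4=1, p5=1, p6=1}.
                  branch 1.1.1.1.2 (add !!p6):
                    ○ open, literals {p4=1, p5=1, p6=1}.
              branch 1.1.1.2 (add !!p3):
                ○ open, literals {p3=1, p4=1, p5=1, p6=1}.
          branch 1.1.2 (add !p6, !p5):
            × closes — contains both p5 and !p5.
      branch 1.2 (add !p1):
        !(p6 == !p5): β-rule — branch into p6, !!p5  //  !p6, !p5.
          branch 1.2.1 (add p6, !!p5):
            ○ open, literals {p1=0, p4=1, p5=1, p6=1}.
          branch 1.2.2 (add !p6, !p5):
            × closes — contains both p5 and !p5.
  branch 2 (add ((p2 && !p3) && (p4 -> p3))):
    ((p2 && !p3) && (p4 -> p3)): α-rule — add (p2 && !p3), (p4 -> p3).
    (p2 && !p3): α-rule — add p2, !p3.
    (((!p5 && !p6) && !p3) -> !p1): β-rule — branch into !((!p5 && !p6) && !p3)  //  !p1.
      branch 2.1 (add !((!p5 && !p6) && !p3)):
        (p4 -> p3): β-rule — branch into !p4  //  p3.
          branch 2.1.1 (add !p4):
            !((!p5 && !p6) && !p3): β-rule — branch into !(!p5 && !p6)  //  !!p3.
              branch 2.1.1.1 (add !(!p5 && !p6)):
                !(!p5 && !p6): β-rule — branch into !!p5  //  !!p6.
                  branch 2.1.1.1.1 (add !!p5):
                    ○ open, literals {p2=1, p3=0, p4=0, p5=1}.
                  branch 2.1.1.1.2 (add !!p6):
                    ○ open, literals {p2=1, p3=0, p4=0, p5=1, p6=1}.
              branch 2.1.1.2 (add !!p3):
                × closes — contains both p3 and !p3.
          branch 2.1.2 (add p3):
            × closes — contains both p3 and !p3.
      branch 2.2 (add !p1):
        (p4 -> p3): β-rule — branch into !p4  //  p3.
          branch 2.2.1 (add !p4):
            ○ open, literals {p1=0, p2=1, p3=0, p4=0, p5=1}.
          branch 2.2.2 (add p3):
            × closes — contains both p3 and !p3.
5 branches closed, 7 open.
Each open branch fixes some atoms; the unmentioned ones are free. Counting distinct full assignments: branch {p4=1, p5=1, p6=1} (p1, p2, p3) contributes 8 new; branch {p4=1, p5=1, p6=1} (p1, p2, p3) contributes 0 new; branch {p3=1, p4=1, p5=1, p6=1} (p1, p2) contributes 0 new; branch {p1=0, p4=1, p5=1, p6=1} (p2, p3) contributes 0 new; branch {p2=1, p3=0, p4=0, p5=1} (p1, p6) contributes 4 new; branch {p2=1, p3=0, p4=0, p5=1, p6=1} (p1) contributes 0 new; branch {p1=0, p2=1, p3=0, p4=0, p5=1} (p6) contributes 0 new. Total: 12.

12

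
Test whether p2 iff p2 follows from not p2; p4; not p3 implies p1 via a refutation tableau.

Initial set: {not p2; p4; (not p3 implies p1); not (p2 iff p2)}.
(not p3 implies p1): β-rule — branch into not not p3  //  p1.
  branch 1 (add not not p3):
    not (p2 iff p2): β-rule — branch into p2, not p2  //  not p2, p2.
      branch 1.1 (add p2, not p2):
        × closes — contains both p2 and not p2.
      branch 1.2 (add not p2, p2):
        × closes — contains both p2 and not p2.
  branch 2 (add p1):
    not (p2 iff p2): β-rule — branch into p2, not p2  //  not p2, p2.
      branch 2.1 (add p2, not p2):
        × closes — contains both p2 and not p2.
      branch 2.2 (add not p2, p2):
        × closes — contains both p2 and not p2.
All 4 branches close.
Every branch closed, so the premises entail the conclusion.

Yes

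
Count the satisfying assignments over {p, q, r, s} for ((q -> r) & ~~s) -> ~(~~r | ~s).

12

Initial set: {(((q -> r) & ~~s) -> ~(~~r | ~s))}.
(((q -> r) & ~~s) -> ~(~~r | ~s)): β-rule — branch into ~((q -> r) & ~~s)  //  ~(~~r | ~s).
  branch 1 (add ~((q -> r) & ~~s)):
    ~((q -> r) & ~~s): β-rule — branch into ~(q -> r)  //  ~~~s.
      branch 1.1 (add ~(q -> r)):
        ~(q -> r): α-rule — add q, ~r.
        ○ open, literals {q=true, r=false}.
      branch 1.2 (add ~~~s):
        ~~~s: drop double negation, giving ~s.
        ○ open, literals {s=false}.
  branch 2 (add ~(~~r | ~s)):
    ~(~~r | ~s): α-rule — add ~~~r, ~~s.
    ~~~r: drop double negation, giving ~r.
    ○ open, literals {r=false, s=true}.
0 branches closed, 3 open.
Each open branch fixes some atoms; the unmentioned ones are free. Counting distinct full assignments: branch {q=true, r=false} (p, s) contributes 4 new; branch {s=false} (p, q, r) contributes 6 new; branch {r=false, s=true} (p, q) contributes 2 new. Total: 12.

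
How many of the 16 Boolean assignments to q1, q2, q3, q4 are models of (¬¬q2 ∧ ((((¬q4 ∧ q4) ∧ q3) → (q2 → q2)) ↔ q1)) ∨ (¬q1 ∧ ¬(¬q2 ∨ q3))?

Initial set: {((¬¬q2 ∧ ((((¬q4 ∧ q4) ∧ q3) → (q2 → q2)) ↔ q1)) ∨ (¬q1 ∧ ¬(¬q2 ∨ q3)))}.
((¬¬q2 ∧ ((((¬q4 ∧ q4) ∧ q3) → (q2 → q2)) ↔ q1)) ∨ (¬q1 ∧ ¬(¬q2 ∨ q3))): β-rule — branch into (¬¬q2 ∧ ((((¬q4 ∧ q4) ∧ q3) → (q2 → q2)) ↔ q1))  //  (¬q1 ∧ ¬(¬q2 ∨ q3)).
  branch 1 (add (¬¬q2 ∧ ((((¬q4 ∧ q4) ∧ q3) → (q2 → q2)) ↔ q1))):
    (¬¬q2 ∧ ((((¬q4 ∧ q4) ∧ q3) → (q2 → q2)) ↔ q1)): α-rule — add ¬¬q2, ((((¬q4 ∧ q4) ∧ q3) → (q2 → q2)) ↔ q1).
    ¬¬q2: drop double negation, giving q2.
    ((((¬q4 ∧ q4) ∧ q3) → (q2 → q2)) ↔ q1): β-rule — branch into (((¬q4 ∧ q4) ∧ q3) → (q2 → q2)), q1  //  ¬(((¬q4 ∧ q4) ∧ q3) → (q2 → q2)), ¬q1.
      branch 1.1 (add (((¬q4 ∧ q4) ∧ q3) → (q2 → q2)), q1):
        (((¬q4 ∧ q4) ∧ q3) → (q2 → q2)): β-rule — branch into ¬((¬q4 ∧ q4) ∧ q3)  //  (q2 → q2).
          branch 1.1.1 (add ¬((¬q4 ∧ q4) ∧ q3)):
            ¬((¬q4 ∧ q4) ∧ q3): β-rule — branch into ¬(¬q4 ∧ q4)  //  ¬q3.
              branch 1.1.1.1 (add ¬(¬q4 ∧ q4)):
                ¬(¬q4 ∧ q4): β-rule — branch into ¬¬q4  //  ¬q4.
                  branch 1.1.1.1.1 (add ¬¬q4):
                    ○ open, literals {q1=1, q2=1, q4=1}.
                  branch 1.1.1.1.2 (add ¬q4):
                    ○ open, literals {q1=1, q2=1, q4=0}.
              branch 1.1.1.2 (add ¬q3):
                ○ open, literals {q1=1, q2=1, q3=0}.
          branch 1.1.2 (add (q2 → q2)):
            (q2 → q2): β-rule — branch into ¬q2  //  q2.
              branch 1.1.2.1 (add ¬q2):
                × closes — contains both q2 and ¬q2.
              branch 1.1.2.2 (add q2):
                ○ open, literals {q1=1, q2=1}.
      branch 1.2 (add ¬(((¬q4 ∧ q4) ∧ q3) → (q2 → q2)), ¬q1):
        ¬(((¬q4 ∧ q4) ∧ q3) → (q2 → q2)): α-rule — add ((¬q4 ∧ q4) ∧ q3), ¬(q2 → q2).
        ((¬q4 ∧ q4) ∧ q3): α-rule — add (¬q4 ∧ q4), q3.
        ¬(q2 → q2): α-rule — add q2, ¬q2.
        × closes — contains both q2 and ¬q2.
  branch 2 (add (¬q1 ∧ ¬(¬q2 ∨ q3))):
    (¬q1 ∧ ¬(¬q2 ∨ q3)): α-rule — add ¬q1, ¬(¬q2 ∨ q3).
    ¬(¬q2 ∨ q3): α-rule — add ¬¬q2, ¬q3.
    ○ open, literals {q1=0, q2=1, q3=0}.
2 branches closed, 5 open.
Each open branch fixes some atoms; the unmentioned ones are free. Counting distinct full assignments: branch {q1=1, q2=1, q4=1} (q3) contributes 2 new; branch {q1=1, q2=1, q4=0} (q3) contributes 2 new; branch {q1=1, q2=1, q3=0} (q4) contributes 0 new; branch {q1=1, q2=1} (q3, q4) contributes 0 new; branch {q1=0, q2=1, q3=0} (q4) contributes 2 new. Total: 6.

6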